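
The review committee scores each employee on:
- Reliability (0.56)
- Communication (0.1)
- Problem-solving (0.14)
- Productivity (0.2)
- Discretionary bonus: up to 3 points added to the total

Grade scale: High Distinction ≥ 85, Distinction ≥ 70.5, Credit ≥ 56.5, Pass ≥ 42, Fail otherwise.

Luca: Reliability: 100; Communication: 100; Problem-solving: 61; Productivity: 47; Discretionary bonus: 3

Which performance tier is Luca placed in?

High Distinction

Weighted total:
  Reliability 100 × 0.56 = 56
  Communication 100 × 0.1 = 10
  Problem-solving 61 × 0.14 = 8.54
  Productivity 47 × 0.2 = 9.4
Sum = 83.94
Discretionary bonus: 83.94 + 3 = 86.94
86.94 ≥ 85 → High Distinction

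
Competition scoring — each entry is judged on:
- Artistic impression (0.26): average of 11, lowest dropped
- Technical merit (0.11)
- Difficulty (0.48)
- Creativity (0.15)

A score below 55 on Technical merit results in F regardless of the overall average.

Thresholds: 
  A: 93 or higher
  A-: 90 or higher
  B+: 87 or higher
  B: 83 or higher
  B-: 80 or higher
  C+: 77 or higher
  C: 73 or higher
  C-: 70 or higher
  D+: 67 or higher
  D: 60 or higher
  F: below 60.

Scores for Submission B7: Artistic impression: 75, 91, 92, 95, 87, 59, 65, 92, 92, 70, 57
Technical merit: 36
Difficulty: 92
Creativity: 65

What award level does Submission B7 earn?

Artistic impression: drop 57 → average of remaining 10 = 818/10 = 81.8
Technical merit score 36 < 55: minimum not met.
Weighted total:
  Artistic impression 81.8 × 0.26 = 21.268
  Technical merit 36 × 0.11 = 3.96
  Difficulty 92 × 0.48 = 44.16
  Creativity 65 × 0.15 = 9.75
Sum = 79.138
Because the Technical merit minimum was not met, the result is F.

F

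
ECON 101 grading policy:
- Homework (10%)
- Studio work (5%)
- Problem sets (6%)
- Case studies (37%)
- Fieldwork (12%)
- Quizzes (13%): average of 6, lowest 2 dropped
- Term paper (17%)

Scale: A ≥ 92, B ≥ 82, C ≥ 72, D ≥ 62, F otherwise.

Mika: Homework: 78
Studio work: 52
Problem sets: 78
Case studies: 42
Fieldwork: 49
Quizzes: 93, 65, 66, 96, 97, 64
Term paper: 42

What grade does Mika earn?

Quizzes: drop 64, 65 → average of remaining 4 = 352/4 = 88
Weighted total:
  Homework 78 × 0.1 = 7.8
  Studio work 52 × 0.05 = 2.6
  Problem sets 78 × 0.06 = 4.68
  Case studies 42 × 0.37 = 15.54
  Fieldwork 49 × 0.12 = 5.88
  Quizzes 88 × 0.13 = 11.44
  Term paper 42 × 0.17 = 7.14
Sum = 55.08
55.08 < 62 → F

F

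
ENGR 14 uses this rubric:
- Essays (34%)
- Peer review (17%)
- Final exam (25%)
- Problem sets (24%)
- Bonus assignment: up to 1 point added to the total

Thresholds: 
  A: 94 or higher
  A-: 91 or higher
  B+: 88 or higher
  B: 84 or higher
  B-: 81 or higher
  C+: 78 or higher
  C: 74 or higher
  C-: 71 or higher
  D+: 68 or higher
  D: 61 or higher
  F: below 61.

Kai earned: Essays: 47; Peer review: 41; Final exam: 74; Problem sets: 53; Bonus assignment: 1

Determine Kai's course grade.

Weighted total:
  Essays 47 × 0.34 = 15.98
  Peer review 41 × 0.17 = 6.97
  Final exam 74 × 0.25 = 18.5
  Problem sets 53 × 0.24 = 12.72
Sum = 54.17
Bonus assignment: 54.17 + 1 = 55.17
55.17 < 61 → F

F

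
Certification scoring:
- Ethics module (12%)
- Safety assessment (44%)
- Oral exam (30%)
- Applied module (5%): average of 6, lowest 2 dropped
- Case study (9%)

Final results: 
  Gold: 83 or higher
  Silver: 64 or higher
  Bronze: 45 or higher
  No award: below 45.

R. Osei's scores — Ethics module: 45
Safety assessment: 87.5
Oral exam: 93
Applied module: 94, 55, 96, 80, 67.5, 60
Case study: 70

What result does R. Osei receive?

Applied module: drop 55, 60 → average of remaining 4 = 337.5/4 = 84.375
Weighted total:
  Ethics module 45 × 0.12 = 5.4
  Safety assessment 87.5 × 0.44 = 38.5
  Oral exam 93 × 0.3 = 27.9
  Applied module 84.375 × 0.05 = 4.21875
  Case study 70 × 0.09 = 6.3
Sum = 82.31875
82.31875 is ≥ 64 and < 83 → Silver

Silver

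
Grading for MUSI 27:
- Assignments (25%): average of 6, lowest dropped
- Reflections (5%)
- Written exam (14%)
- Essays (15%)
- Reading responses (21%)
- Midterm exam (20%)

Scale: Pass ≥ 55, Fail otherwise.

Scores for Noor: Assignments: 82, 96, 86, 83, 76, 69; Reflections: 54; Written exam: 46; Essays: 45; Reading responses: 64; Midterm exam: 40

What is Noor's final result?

Assignments: drop 69 → average of remaining 5 = 423/5 = 84.6
Weighted total:
  Assignments 84.6 × 0.25 = 21.15
  Reflections 54 × 0.05 = 2.7
  Written exam 46 × 0.14 = 6.44
  Essays 45 × 0.15 = 6.75
  Reading responses 64 × 0.21 = 13.44
  Midterm exam 40 × 0.2 = 8
Sum = 58.48
58.48 ≥ 55 → Pass

Pass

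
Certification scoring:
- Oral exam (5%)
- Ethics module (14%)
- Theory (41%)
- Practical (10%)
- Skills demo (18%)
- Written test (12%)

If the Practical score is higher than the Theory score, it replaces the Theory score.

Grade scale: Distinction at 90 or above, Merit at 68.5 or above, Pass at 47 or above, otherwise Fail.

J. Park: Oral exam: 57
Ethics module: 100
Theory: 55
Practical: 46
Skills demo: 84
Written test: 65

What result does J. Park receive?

Pass

Practical (46) ≤ Theory (55), so Theory stays at 55.
Weighted total:
  Oral exam 57 × 0.05 = 2.85
  Ethics module 100 × 0.14 = 14
  Theory 55 × 0.41 = 22.55
  Practical 46 × 0.1 = 4.6
  Skills demo 84 × 0.18 = 15.12
  Written test 65 × 0.12 = 7.8
Sum = 66.92
66.92 is ≥ 47 and < 68.5 → Pass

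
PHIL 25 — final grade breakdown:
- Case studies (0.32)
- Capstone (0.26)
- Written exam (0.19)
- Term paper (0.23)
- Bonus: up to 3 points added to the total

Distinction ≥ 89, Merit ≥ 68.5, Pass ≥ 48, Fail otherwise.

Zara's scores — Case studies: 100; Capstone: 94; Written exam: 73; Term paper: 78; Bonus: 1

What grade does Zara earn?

Distinction

Weighted total:
  Case studies 100 × 0.32 = 32
  Capstone 94 × 0.26 = 24.44
  Written exam 73 × 0.19 = 13.87
  Term paper 78 × 0.23 = 17.94
Sum = 88.25
Bonus: 88.25 + 1 = 89.25
89.25 ≥ 89 → Distinction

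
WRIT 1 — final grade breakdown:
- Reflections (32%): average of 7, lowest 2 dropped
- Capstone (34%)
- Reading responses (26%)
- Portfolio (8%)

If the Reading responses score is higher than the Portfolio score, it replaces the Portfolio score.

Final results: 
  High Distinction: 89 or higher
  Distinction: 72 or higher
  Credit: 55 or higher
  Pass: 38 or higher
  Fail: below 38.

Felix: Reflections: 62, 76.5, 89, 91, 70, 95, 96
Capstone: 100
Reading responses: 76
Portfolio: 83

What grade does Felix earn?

Reflections: drop 62, 70 → average of remaining 5 = 447.5/5 = 89.5
Reading responses (76) ≤ Portfolio (83), so Portfolio stays at 83.
Weighted total:
  Reflections 89.5 × 0.32 = 28.64
  Capstone 100 × 0.34 = 34
  Reading responses 76 × 0.26 = 19.76
  Portfolio 83 × 0.08 = 6.64
Sum = 89.04
89.04 ≥ 89 → High Distinction

High Distinction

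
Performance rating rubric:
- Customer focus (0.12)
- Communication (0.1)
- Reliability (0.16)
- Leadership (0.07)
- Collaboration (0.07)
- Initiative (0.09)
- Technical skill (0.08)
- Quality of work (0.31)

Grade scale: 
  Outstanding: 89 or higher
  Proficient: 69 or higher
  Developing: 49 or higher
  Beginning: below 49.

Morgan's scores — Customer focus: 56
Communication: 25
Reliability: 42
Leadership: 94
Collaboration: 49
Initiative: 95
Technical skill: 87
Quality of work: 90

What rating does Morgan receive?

Proficient

Weighted total:
  Customer focus 56 × 0.12 = 6.72
  Communication 25 × 0.1 = 2.5
  Reliability 42 × 0.16 = 6.72
  Leadership 94 × 0.07 = 6.58
  Collaboration 49 × 0.07 = 3.43
  Initiative 95 × 0.09 = 8.55
  Technical skill 87 × 0.08 = 6.96
  Quality of work 90 × 0.31 = 27.9
Sum = 69.36
69.36 is ≥ 69 and < 89 → Proficient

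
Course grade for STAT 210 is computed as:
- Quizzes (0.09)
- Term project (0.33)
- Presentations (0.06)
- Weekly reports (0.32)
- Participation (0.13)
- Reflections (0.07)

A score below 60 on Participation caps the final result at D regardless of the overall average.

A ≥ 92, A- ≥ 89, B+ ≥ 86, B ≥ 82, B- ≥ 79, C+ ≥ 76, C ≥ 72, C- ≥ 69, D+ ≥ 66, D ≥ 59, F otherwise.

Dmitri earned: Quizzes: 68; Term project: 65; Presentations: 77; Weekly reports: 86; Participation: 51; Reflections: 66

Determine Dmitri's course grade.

Participation score 51 < 60: minimum not met.
Weighted total:
  Quizzes 68 × 0.09 = 6.12
  Term project 65 × 0.33 = 21.45
  Presentations 77 × 0.06 = 4.62
  Weekly reports 86 × 0.32 = 27.52
  Participation 51 × 0.13 = 6.63
  Reflections 66 × 0.07 = 4.62
Sum = 70.96
70.96 would be C-; cap at D applies → D.

D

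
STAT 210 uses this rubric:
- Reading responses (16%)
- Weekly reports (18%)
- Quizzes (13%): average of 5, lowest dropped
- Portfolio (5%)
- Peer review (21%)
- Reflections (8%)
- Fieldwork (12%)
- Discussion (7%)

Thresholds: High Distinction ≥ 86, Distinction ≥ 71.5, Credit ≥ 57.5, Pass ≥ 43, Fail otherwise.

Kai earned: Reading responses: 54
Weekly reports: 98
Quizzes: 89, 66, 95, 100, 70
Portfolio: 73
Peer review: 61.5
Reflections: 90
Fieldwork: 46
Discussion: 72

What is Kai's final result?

Distinction

Quizzes: drop 66 → average of remaining 4 = 354/4 = 88.5
Weighted total:
  Reading responses 54 × 0.16 = 8.64
  Weekly reports 98 × 0.18 = 17.64
  Quizzes 88.5 × 0.13 = 11.505
  Portfolio 73 × 0.05 = 3.65
  Peer review 61.5 × 0.21 = 12.915
  Reflections 90 × 0.08 = 7.2
  Fieldwork 46 × 0.12 = 5.52
  Discussion 72 × 0.07 = 5.04
Sum = 72.11
72.11 is ≥ 71.5 and < 86 → Distinction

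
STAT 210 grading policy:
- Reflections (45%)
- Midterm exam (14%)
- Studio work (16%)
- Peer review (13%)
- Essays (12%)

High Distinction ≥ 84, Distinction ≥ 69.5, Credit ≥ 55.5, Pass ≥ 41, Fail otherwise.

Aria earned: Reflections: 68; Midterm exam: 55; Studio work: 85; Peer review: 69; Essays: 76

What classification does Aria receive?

Weighted total:
  Reflections 68 × 0.45 = 30.6
  Midterm exam 55 × 0.14 = 7.7
  Studio work 85 × 0.16 = 13.6
  Peer review 69 × 0.13 = 8.97
  Essays 76 × 0.12 = 9.12
Sum = 69.99
69.99 is ≥ 69.5 and < 84 → Distinction

Distinction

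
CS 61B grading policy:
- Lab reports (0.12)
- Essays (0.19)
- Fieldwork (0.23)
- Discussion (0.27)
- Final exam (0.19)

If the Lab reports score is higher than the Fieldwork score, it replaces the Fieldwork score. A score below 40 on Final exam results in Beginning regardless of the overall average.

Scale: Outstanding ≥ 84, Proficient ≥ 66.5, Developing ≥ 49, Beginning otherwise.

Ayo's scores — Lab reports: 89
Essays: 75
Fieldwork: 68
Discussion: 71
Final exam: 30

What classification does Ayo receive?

Lab reports (89) > Fieldwork (68), so Fieldwork counts as 89.
Final exam score 30 < 40: minimum not met.
Weighted total:
  Lab reports 89 × 0.12 = 10.68
  Essays 75 × 0.19 = 14.25
  Fieldwork 89 × 0.23 = 20.47
  Discussion 71 × 0.27 = 19.17
  Final exam 30 × 0.19 = 5.7
Sum = 70.27
Because the Final exam minimum was not met, the result is Beginning.

Beginning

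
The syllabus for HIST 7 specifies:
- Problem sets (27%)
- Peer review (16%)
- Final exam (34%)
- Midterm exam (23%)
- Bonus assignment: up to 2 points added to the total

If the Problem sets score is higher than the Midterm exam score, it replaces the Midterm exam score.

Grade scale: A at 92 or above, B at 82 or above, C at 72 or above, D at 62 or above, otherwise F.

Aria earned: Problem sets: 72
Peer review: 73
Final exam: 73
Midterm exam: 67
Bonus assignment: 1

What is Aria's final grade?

Problem sets (72) > Midterm exam (67), so Midterm exam counts as 72.
Weighted total:
  Problem sets 72 × 0.27 = 19.44
  Peer review 73 × 0.16 = 11.68
  Final exam 73 × 0.34 = 24.82
  Midterm exam 72 × 0.23 = 16.56
Sum = 72.5
Bonus assignment: 72.5 + 1 = 73.5
73.5 is ≥ 72 and < 82 → C

C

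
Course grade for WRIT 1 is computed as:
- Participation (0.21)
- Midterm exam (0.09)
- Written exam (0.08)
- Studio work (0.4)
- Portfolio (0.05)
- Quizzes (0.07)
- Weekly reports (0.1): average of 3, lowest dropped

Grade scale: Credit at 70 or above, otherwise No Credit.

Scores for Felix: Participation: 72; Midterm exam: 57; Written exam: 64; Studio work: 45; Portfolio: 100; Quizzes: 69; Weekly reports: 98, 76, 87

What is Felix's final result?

No Credit

Weekly reports: drop 76 → average of remaining 2 = 185/2 = 92.5
Weighted total:
  Participation 72 × 0.21 = 15.12
  Midterm exam 57 × 0.09 = 5.13
  Written exam 64 × 0.08 = 5.12
  Studio work 45 × 0.4 = 18
  Portfolio 100 × 0.05 = 5
  Quizzes 69 × 0.07 = 4.83
  Weekly reports 92.5 × 0.1 = 9.25
Sum = 62.45
62.45 < 70 → No Credit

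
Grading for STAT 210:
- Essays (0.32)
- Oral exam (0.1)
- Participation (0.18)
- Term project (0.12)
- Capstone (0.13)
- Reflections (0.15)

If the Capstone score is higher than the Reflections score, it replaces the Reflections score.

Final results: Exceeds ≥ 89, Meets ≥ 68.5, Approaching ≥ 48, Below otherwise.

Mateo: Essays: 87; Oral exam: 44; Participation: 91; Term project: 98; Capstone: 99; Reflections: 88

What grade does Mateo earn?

Meets

Capstone (99) > Reflections (88), so Reflections counts as 99.
Weighted total:
  Essays 87 × 0.32 = 27.84
  Oral exam 44 × 0.1 = 4.4
  Participation 91 × 0.18 = 16.38
  Term project 98 × 0.12 = 11.76
  Capstone 99 × 0.13 = 12.87
  Reflections 99 × 0.15 = 14.85
Sum = 88.1
88.1 is ≥ 68.5 and < 89 → Meets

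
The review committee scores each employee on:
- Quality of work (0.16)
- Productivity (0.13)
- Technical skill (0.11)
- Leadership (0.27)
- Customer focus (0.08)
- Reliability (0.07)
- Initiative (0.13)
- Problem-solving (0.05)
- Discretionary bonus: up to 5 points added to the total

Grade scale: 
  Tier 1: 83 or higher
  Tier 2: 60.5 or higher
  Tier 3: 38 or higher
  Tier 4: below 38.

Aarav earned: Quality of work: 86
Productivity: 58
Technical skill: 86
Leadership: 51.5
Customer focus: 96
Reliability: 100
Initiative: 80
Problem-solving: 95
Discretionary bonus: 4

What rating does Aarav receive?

Tier 2

Weighted total:
  Quality of work 86 × 0.16 = 13.76
  Productivity 58 × 0.13 = 7.54
  Technical skill 86 × 0.11 = 9.46
  Leadership 51.5 × 0.27 = 13.905
  Customer focus 96 × 0.08 = 7.68
  Reliability 100 × 0.07 = 7
  Initiative 80 × 0.13 = 10.4
  Problem-solving 95 × 0.05 = 4.75
Sum = 74.495
Discretionary bonus: 74.495 + 4 = 78.495
78.495 is ≥ 60.5 and < 83 → Tier 2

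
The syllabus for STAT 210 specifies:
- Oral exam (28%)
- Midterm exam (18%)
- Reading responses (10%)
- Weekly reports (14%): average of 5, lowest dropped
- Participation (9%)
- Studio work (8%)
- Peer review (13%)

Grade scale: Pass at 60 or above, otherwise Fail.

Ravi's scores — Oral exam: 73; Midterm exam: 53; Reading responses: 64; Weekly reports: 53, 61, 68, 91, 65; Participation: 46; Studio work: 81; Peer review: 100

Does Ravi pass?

Weekly reports: drop 53 → average of remaining 4 = 285/4 = 71.25
Weighted total:
  Oral exam 73 × 0.28 = 20.44
  Midterm exam 53 × 0.18 = 9.54
  Reading responses 64 × 0.1 = 6.4
  Weekly reports 71.25 × 0.14 = 9.975
  Participation 46 × 0.09 = 4.14
  Studio work 81 × 0.08 = 6.48
  Peer review 100 × 0.13 = 13
Sum = 69.975
69.975 ≥ 60 → Pass

Pass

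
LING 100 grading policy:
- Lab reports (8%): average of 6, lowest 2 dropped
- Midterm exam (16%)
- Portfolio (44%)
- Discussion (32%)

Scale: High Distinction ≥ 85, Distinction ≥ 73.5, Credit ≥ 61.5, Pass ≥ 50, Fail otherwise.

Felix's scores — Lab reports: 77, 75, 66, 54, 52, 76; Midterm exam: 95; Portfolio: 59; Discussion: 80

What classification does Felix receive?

Credit

Lab reports: drop 52, 54 → average of remaining 4 = 294/4 = 73.5
Weighted total:
  Lab reports 73.5 × 0.08 = 5.88
  Midterm exam 95 × 0.16 = 15.2
  Portfolio 59 × 0.44 = 25.96
  Discussion 80 × 0.32 = 25.6
Sum = 72.64
72.64 is ≥ 61.5 and < 73.5 → Credit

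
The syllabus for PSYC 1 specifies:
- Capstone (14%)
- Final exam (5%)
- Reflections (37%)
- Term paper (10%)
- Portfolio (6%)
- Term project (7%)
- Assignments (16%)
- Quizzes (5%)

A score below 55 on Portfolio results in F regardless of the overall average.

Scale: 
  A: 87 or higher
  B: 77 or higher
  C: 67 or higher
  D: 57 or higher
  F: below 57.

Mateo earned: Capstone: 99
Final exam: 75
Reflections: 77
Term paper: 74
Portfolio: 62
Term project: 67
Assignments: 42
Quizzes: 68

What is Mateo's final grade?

Portfolio score 62 ≥ 55: minimum met.
Weighted total:
  Capstone 99 × 0.14 = 13.86
  Final exam 75 × 0.05 = 3.75
  Reflections 77 × 0.37 = 28.49
  Term paper 74 × 0.1 = 7.4
  Portfolio 62 × 0.06 = 3.72
  Term project 67 × 0.07 = 4.69
  Assignments 42 × 0.16 = 6.72
  Quizzes 68 × 0.05 = 3.4
Sum = 72.03
72.03 is ≥ 67 and < 77 → C

C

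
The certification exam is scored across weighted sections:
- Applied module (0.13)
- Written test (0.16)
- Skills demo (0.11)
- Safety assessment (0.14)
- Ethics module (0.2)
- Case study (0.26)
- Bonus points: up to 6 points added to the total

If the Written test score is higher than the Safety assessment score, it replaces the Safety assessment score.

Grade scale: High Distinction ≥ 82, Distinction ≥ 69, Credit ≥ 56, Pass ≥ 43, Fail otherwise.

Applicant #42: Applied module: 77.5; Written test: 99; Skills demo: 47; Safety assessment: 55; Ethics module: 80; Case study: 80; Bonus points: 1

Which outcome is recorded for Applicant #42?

High Distinction

Written test (99) > Safety assessment (55), so Safety assessment counts as 99.
Weighted total:
  Applied module 77.5 × 0.13 = 10.075
  Written test 99 × 0.16 = 15.84
  Skills demo 47 × 0.11 = 5.17
  Safety assessment 99 × 0.14 = 13.86
  Ethics module 80 × 0.2 = 16
  Case study 80 × 0.26 = 20.8
Sum = 81.745
Bonus points: 81.745 + 1 = 82.745
82.745 ≥ 82 → High Distinction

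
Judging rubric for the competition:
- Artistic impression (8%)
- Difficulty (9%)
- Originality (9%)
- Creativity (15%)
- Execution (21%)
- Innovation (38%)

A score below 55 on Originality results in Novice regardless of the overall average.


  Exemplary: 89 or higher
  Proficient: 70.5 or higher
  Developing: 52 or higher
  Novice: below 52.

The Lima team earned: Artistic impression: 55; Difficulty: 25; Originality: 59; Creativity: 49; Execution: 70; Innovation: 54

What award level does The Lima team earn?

Developing

Originality score 59 ≥ 55: minimum met.
Weighted total:
  Artistic impression 55 × 0.08 = 4.4
  Difficulty 25 × 0.09 = 2.25
  Originality 59 × 0.09 = 5.31
  Creativity 49 × 0.15 = 7.35
  Execution 70 × 0.21 = 14.7
  Innovation 54 × 0.38 = 20.52
Sum = 54.53
54.53 is ≥ 52 and < 70.5 → Developing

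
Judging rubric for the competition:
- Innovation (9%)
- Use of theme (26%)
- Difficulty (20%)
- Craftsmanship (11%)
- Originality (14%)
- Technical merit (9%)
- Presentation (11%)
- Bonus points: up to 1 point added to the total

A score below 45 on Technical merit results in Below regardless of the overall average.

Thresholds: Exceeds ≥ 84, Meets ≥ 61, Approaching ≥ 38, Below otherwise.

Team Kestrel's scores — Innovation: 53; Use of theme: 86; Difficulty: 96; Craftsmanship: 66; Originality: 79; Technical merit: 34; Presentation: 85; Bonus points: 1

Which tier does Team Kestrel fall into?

Below

Technical merit score 34 < 45: minimum not met.
Weighted total:
  Innovation 53 × 0.09 = 4.77
  Use of theme 86 × 0.26 = 22.36
  Difficulty 96 × 0.2 = 19.2
  Craftsmanship 66 × 0.11 = 7.26
  Originality 79 × 0.14 = 11.06
  Technical merit 34 × 0.09 = 3.06
  Presentation 85 × 0.11 = 9.35
Sum = 77.06
Bonus points: 77.06 + 1 = 78.06
Because the Technical merit minimum was not met, the result is Below.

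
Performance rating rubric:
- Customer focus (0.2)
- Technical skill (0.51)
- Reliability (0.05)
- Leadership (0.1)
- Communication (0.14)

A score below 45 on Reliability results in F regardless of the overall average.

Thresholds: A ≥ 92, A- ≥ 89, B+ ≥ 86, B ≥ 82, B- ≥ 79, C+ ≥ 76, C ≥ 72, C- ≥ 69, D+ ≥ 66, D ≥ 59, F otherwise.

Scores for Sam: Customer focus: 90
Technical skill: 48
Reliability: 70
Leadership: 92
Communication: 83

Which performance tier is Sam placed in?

D+

Reliability score 70 ≥ 45: minimum met.
Weighted total:
  Customer focus 90 × 0.2 = 18
  Technical skill 48 × 0.51 = 24.48
  Reliability 70 × 0.05 = 3.5
  Leadership 92 × 0.1 = 9.2
  Communication 83 × 0.14 = 11.62
Sum = 66.8
66.8 is ≥ 66 and < 69 → D+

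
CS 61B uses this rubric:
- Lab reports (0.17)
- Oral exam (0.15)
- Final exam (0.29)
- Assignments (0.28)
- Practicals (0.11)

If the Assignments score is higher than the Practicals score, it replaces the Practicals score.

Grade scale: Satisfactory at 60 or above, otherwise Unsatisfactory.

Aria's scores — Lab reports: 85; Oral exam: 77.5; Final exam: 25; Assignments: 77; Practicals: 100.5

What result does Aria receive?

Assignments (77) ≤ Practicals (100.5), so Practicals stays at 100.5.
Weighted total:
  Lab reports 85 × 0.17 = 14.45
  Oral exam 77.5 × 0.15 = 11.625
  Final exam 25 × 0.29 = 7.25
  Assignments 77 × 0.28 = 21.56
  Practicals 100.5 × 0.11 = 11.055
Sum = 65.94
65.94 ≥ 60 → Satisfactory

Satisfactory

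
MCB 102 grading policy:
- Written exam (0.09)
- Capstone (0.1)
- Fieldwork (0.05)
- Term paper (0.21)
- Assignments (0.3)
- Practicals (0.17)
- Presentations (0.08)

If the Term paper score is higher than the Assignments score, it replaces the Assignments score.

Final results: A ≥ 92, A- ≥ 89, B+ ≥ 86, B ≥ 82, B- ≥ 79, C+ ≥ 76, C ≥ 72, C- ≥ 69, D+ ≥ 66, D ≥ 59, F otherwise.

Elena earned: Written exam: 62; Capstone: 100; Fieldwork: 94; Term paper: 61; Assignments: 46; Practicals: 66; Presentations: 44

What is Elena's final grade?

D+

Term paper (61) > Assignments (46), so Assignments counts as 61.
Weighted total:
  Written exam 62 × 0.09 = 5.58
  Capstone 100 × 0.1 = 10
  Fieldwork 94 × 0.05 = 4.7
  Term paper 61 × 0.21 = 12.81
  Assignments 61 × 0.3 = 18.3
  Practicals 66 × 0.17 = 11.22
  Presentations 44 × 0.08 = 3.52
Sum = 66.13
66.13 is ≥ 66 and < 69 → D+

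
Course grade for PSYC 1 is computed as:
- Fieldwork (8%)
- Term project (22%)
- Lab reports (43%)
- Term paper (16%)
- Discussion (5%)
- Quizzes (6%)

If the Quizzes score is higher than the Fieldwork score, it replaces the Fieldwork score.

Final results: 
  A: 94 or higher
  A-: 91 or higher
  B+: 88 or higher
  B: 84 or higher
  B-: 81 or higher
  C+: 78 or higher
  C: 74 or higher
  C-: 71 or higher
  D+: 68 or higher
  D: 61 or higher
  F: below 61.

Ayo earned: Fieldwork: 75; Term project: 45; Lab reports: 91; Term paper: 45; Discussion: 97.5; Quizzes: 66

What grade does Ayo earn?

C-

Quizzes (66) ≤ Fieldwork (75), so Fieldwork stays at 75.
Weighted total:
  Fieldwork 75 × 0.08 = 6
  Term project 45 × 0.22 = 9.9
  Lab reports 91 × 0.43 = 39.13
  Term paper 45 × 0.16 = 7.2
  Discussion 97.5 × 0.05 = 4.875
  Quizzes 66 × 0.06 = 3.96
Sum = 71.065
71.065 is ≥ 71 and < 74 → C-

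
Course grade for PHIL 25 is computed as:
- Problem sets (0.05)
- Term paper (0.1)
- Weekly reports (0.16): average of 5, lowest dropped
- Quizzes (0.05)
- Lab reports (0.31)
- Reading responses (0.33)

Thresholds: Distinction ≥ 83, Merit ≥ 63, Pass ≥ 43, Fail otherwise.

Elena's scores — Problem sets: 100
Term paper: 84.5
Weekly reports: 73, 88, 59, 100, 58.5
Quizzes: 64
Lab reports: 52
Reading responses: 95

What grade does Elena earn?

Weekly reports: drop 58.5 → average of remaining 4 = 320/4 = 80
Weighted total:
  Problem sets 100 × 0.05 = 5
  Term paper 84.5 × 0.1 = 8.45
  Weekly reports 80 × 0.16 = 12.8
  Quizzes 64 × 0.05 = 3.2
  Lab reports 52 × 0.31 = 16.12
  Reading responses 95 × 0.33 = 31.35
Sum = 76.92
76.92 is ≥ 63 and < 83 → Merit

Merit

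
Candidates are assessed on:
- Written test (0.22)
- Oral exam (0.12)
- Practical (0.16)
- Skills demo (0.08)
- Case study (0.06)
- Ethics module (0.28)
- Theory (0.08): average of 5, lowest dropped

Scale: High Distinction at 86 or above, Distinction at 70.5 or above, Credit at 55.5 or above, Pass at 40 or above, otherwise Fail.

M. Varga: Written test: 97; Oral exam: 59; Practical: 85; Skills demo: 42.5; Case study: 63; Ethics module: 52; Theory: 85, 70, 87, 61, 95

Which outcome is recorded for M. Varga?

Distinction

Theory: drop 61 → average of remaining 4 = 337/4 = 84.25
Weighted total:
  Written test 97 × 0.22 = 21.34
  Oral exam 59 × 0.12 = 7.08
  Practical 85 × 0.16 = 13.6
  Skills demo 42.5 × 0.08 = 3.4
  Case study 63 × 0.06 = 3.78
  Ethics module 52 × 0.28 = 14.56
  Theory 84.25 × 0.08 = 6.74
Sum = 70.5
70.5 is ≥ 70.5 and < 86 → Distinction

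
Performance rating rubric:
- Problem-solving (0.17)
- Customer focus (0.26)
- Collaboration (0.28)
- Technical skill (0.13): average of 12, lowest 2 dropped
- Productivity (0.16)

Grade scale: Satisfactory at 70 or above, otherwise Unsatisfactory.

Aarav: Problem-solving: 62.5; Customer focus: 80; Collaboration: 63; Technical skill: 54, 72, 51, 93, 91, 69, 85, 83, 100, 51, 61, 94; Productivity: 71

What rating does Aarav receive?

Technical skill: drop 51, 51 → average of remaining 10 = 802/10 = 80.2
Weighted total:
  Problem-solving 62.5 × 0.17 = 10.625
  Customer focus 80 × 0.26 = 20.8
  Collaboration 63 × 0.28 = 17.64
  Technical skill 80.2 × 0.13 = 10.426
  Productivity 71 × 0.16 = 11.36
Sum = 70.851
70.851 ≥ 70 → Satisfactory

Satisfactory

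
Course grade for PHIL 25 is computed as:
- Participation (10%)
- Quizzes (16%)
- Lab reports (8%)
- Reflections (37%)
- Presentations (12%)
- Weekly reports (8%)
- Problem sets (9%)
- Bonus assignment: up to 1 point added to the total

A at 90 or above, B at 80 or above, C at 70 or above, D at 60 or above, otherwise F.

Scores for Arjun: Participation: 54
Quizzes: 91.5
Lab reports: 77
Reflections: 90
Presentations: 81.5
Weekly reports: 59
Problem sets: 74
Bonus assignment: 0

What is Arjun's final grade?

B

Weighted total:
  Participation 54 × 0.1 = 5.4
  Quizzes 91.5 × 0.16 = 14.64
  Lab reports 77 × 0.08 = 6.16
  Reflections 90 × 0.37 = 33.3
  Presentations 81.5 × 0.12 = 9.78
  Weekly reports 59 × 0.08 = 4.72
  Problem sets 74 × 0.09 = 6.66
Sum = 80.66
Bonus assignment: 80.66 + 0 = 80.66
80.66 is ≥ 80 and < 90 → B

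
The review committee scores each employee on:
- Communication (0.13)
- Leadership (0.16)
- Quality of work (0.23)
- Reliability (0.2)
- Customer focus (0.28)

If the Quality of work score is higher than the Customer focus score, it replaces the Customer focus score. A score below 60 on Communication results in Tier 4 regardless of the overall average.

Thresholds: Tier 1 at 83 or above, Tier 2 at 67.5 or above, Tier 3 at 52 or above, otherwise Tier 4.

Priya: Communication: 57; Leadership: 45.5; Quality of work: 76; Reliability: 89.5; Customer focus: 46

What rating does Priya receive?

Tier 4

Quality of work (76) > Customer focus (46), so Customer focus counts as 76.
Communication score 57 < 60: minimum not met.
Weighted total:
  Communication 57 × 0.13 = 7.41
  Leadership 45.5 × 0.16 = 7.28
  Quality of work 76 × 0.23 = 17.48
  Reliability 89.5 × 0.2 = 17.9
  Customer focus 76 × 0.28 = 21.28
Sum = 71.35
Because the Communication minimum was not met, the result is Tier 4.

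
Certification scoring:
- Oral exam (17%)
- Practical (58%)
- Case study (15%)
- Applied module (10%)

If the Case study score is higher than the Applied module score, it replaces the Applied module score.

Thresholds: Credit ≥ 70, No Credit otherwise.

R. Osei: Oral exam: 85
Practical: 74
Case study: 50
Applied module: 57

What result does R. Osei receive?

Credit

Case study (50) ≤ Applied module (57), so Applied module stays at 57.
Weighted total:
  Oral exam 85 × 0.17 = 14.45
  Practical 74 × 0.58 = 42.92
  Case study 50 × 0.15 = 7.5
  Applied module 57 × 0.1 = 5.7
Sum = 70.57
70.57 ≥ 70 → Credit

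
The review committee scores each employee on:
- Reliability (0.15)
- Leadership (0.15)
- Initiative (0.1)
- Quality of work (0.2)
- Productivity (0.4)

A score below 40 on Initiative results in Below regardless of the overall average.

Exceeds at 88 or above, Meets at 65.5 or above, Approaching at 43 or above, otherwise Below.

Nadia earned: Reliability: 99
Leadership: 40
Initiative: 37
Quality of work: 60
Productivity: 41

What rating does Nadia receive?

Below

Initiative score 37 < 40: minimum not met.
Weighted total:
  Reliability 99 × 0.15 = 14.85
  Leadership 40 × 0.15 = 6
  Initiative 37 × 0.1 = 3.7
  Quality of work 60 × 0.2 = 12
  Productivity 41 × 0.4 = 16.4
Sum = 52.95
Because the Initiative minimum was not met, the result is Below.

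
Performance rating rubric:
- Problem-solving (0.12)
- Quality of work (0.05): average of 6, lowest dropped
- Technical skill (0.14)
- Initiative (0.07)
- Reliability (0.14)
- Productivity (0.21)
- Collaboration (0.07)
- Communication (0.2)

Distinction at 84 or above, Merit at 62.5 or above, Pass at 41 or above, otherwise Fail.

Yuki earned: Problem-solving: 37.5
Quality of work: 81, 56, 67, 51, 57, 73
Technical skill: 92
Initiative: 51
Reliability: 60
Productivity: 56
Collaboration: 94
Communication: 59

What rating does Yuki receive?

Merit

Quality of work: drop 51 → average of remaining 5 = 334/5 = 66.8
Weighted total:
  Problem-solving 37.5 × 0.12 = 4.5
  Quality of work 66.8 × 0.05 = 3.34
  Technical skill 92 × 0.14 = 12.88
  Initiative 51 × 0.07 = 3.57
  Reliability 60 × 0.14 = 8.4
  Productivity 56 × 0.21 = 11.76
  Collaboration 94 × 0.07 = 6.58
  Communication 59 × 0.2 = 11.8
Sum = 62.83
62.83 is ≥ 62.5 and < 84 → Merit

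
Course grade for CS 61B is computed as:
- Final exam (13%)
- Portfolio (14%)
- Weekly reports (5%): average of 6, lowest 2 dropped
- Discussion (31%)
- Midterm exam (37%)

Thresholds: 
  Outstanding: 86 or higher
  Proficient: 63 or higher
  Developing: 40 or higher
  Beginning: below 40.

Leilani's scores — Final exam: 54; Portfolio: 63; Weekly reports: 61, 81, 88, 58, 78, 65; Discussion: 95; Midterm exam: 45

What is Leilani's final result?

Weekly reports: drop 58, 61 → average of remaining 4 = 312/4 = 78
Weighted total:
  Final exam 54 × 0.13 = 7.02
  Portfolio 63 × 0.14 = 8.82
  Weekly reports 78 × 0.05 = 3.9
  Discussion 95 × 0.31 = 29.45
  Midterm exam 45 × 0.37 = 16.65
Sum = 65.84
65.84 is ≥ 63 and < 86 → Proficient

Proficient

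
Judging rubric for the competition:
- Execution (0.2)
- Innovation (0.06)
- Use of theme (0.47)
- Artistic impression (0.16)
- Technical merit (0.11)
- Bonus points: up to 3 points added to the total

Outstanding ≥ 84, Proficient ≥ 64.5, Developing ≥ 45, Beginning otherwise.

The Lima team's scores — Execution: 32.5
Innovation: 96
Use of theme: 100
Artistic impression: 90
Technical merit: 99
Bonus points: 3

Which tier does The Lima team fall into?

Outstanding

Weighted total:
  Execution 32.5 × 0.2 = 6.5
  Innovation 96 × 0.06 = 5.76
  Use of theme 100 × 0.47 = 47
  Artistic impression 90 × 0.16 = 14.4
  Technical merit 99 × 0.11 = 10.89
Sum = 84.55
Bonus points: 84.55 + 3 = 87.55
87.55 ≥ 84 → Outstanding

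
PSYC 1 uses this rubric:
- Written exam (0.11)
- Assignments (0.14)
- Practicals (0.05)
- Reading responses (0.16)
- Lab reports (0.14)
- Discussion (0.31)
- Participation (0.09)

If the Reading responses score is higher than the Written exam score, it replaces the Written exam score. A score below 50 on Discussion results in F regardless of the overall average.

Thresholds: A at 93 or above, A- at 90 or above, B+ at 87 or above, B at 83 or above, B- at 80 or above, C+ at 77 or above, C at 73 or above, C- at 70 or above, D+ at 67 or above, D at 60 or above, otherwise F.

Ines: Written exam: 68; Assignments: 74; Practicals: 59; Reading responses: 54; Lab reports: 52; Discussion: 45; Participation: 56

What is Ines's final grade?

F

Reading responses (54) ≤ Written exam (68), so Written exam stays at 68.
Discussion score 45 < 50: minimum not met.
Weighted total:
  Written exam 68 × 0.11 = 7.48
  Assignments 74 × 0.14 = 10.36
  Practicals 59 × 0.05 = 2.95
  Reading responses 54 × 0.16 = 8.64
  Lab reports 52 × 0.14 = 7.28
  Discussion 45 × 0.31 = 13.95
  Participation 56 × 0.09 = 5.04
Sum = 55.7
Because the Discussion minimum was not met, the result is F.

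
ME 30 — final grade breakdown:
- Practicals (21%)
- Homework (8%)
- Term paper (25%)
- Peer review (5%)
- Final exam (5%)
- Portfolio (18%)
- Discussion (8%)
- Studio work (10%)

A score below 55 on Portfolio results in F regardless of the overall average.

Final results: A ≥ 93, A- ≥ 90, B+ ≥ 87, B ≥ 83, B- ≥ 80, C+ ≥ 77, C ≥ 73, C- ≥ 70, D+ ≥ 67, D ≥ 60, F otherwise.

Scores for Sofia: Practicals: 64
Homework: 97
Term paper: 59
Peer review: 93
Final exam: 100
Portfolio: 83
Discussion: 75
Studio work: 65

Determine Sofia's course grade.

Portfolio score 83 ≥ 55: minimum met.
Weighted total:
  Practicals 64 × 0.21 = 13.44
  Homework 97 × 0.08 = 7.76
  Term paper 59 × 0.25 = 14.75
  Peer review 93 × 0.05 = 4.65
  Final exam 100 × 0.05 = 5
  Portfolio 83 × 0.18 = 14.94
  Discussion 75 × 0.08 = 6
  Studio work 65 × 0.1 = 6.5
Sum = 73.04
73.04 is ≥ 73 and < 77 → C

C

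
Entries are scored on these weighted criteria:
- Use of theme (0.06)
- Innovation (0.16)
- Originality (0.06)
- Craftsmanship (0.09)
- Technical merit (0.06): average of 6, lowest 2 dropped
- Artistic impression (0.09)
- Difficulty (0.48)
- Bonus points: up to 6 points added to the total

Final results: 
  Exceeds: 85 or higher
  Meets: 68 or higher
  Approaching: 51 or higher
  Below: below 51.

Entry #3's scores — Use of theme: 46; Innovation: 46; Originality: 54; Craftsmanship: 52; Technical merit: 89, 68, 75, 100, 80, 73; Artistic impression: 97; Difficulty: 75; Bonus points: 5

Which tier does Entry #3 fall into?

Technical merit: drop 68, 73 → average of remaining 4 = 344/4 = 86
Weighted total:
  Use of theme 46 × 0.06 = 2.76
  Innovation 46 × 0.16 = 7.36
  Originality 54 × 0.06 = 3.24
  Craftsmanship 52 × 0.09 = 4.68
  Technical merit 86 × 0.06 = 5.16
  Artistic impression 97 × 0.09 = 8.73
  Difficulty 75 × 0.48 = 36
Sum = 67.93
Bonus points: 67.93 + 5 = 72.93
72.93 is ≥ 68 and < 85 → Meets

Meets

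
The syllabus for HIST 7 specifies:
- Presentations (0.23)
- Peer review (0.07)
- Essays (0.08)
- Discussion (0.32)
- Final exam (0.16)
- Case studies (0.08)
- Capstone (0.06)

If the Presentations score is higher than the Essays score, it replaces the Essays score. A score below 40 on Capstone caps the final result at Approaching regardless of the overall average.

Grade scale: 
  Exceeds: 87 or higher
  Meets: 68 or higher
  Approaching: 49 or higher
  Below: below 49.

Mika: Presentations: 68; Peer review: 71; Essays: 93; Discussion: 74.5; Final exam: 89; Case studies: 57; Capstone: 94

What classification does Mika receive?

Meets

Presentations (68) ≤ Essays (93), so Essays stays at 93.
Capstone score 94 ≥ 40: minimum met.
Weighted total:
  Presentations 68 × 0.23 = 15.64
  Peer review 71 × 0.07 = 4.97
  Essays 93 × 0.08 = 7.44
  Discussion 74.5 × 0.32 = 23.84
  Final exam 89 × 0.16 = 14.24
  Case studies 57 × 0.08 = 4.56
  Capstone 94 × 0.06 = 5.64
Sum = 76.33
76.33 is ≥ 68 and < 87 → Meets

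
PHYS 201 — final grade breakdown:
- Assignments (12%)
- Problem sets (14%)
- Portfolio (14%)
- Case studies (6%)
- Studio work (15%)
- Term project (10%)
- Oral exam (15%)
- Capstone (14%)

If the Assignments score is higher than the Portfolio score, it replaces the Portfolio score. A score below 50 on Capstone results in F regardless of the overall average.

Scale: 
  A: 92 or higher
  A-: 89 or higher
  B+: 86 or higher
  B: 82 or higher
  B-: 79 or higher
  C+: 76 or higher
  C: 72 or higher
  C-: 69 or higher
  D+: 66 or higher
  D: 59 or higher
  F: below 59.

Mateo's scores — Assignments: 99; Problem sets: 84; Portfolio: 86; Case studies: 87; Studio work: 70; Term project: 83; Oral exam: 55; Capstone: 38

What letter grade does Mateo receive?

Assignments (99) > Portfolio (86), so Portfolio counts as 99.
Capstone score 38 < 50: minimum not met.
Weighted total:
  Assignments 99 × 0.12 = 11.88
  Problem sets 84 × 0.14 = 11.76
  Portfolio 99 × 0.14 = 13.86
  Case studies 87 × 0.06 = 5.22
  Studio work 70 × 0.15 = 10.5
  Term project 83 × 0.1 = 8.3
  Oral exam 55 × 0.15 = 8.25
  Capstone 38 × 0.14 = 5.32
Sum = 75.09
Because the Capstone minimum was not met, the result is F.

F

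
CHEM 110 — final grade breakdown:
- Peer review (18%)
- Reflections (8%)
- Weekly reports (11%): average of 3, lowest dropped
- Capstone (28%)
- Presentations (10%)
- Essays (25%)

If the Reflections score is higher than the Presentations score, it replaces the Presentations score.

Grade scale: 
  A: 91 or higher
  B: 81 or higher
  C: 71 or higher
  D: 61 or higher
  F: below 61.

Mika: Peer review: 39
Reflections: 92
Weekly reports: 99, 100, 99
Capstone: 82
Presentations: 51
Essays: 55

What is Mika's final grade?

C

Weekly reports: drop 99 → average of remaining 2 = 199/2 = 99.5
Reflections (92) > Presentations (51), so Presentations counts as 92.
Weighted total:
  Peer review 39 × 0.18 = 7.02
  Reflections 92 × 0.08 = 7.36
  Weekly reports 99.5 × 0.11 = 10.945
  Capstone 82 × 0.28 = 22.96
  Presentations 92 × 0.1 = 9.2
  Essays 55 × 0.25 = 13.75
Sum = 71.235
71.235 is ≥ 71 and < 81 → C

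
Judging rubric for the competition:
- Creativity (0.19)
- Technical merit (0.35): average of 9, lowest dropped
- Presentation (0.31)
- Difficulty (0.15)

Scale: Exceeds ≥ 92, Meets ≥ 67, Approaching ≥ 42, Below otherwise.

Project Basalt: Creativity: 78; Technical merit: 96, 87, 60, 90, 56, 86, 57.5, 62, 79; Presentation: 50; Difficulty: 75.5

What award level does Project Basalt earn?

Meets

Technical merit: drop 56 → average of remaining 8 = 617.5/8 = 77.1875
Weighted total:
  Creativity 78 × 0.19 = 14.82
  Technical merit 77.1875 × 0.35 = 27.015625
  Presentation 50 × 0.31 = 15.5
  Difficulty 75.5 × 0.15 = 11.325
Sum = 68.660625
68.660625 is ≥ 67 and < 92 → Meets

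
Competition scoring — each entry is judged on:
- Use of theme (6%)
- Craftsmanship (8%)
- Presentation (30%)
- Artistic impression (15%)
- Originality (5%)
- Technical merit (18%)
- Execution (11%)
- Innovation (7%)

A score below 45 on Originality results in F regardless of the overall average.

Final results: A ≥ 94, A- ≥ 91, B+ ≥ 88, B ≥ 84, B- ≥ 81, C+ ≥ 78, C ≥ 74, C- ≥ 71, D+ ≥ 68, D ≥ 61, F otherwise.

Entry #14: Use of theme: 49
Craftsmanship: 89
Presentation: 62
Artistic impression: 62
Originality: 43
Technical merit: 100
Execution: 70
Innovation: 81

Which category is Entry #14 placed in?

F

Originality score 43 < 45: minimum not met.
Weighted total:
  Use of theme 49 × 0.06 = 2.94
  Craftsmanship 89 × 0.08 = 7.12
  Presentation 62 × 0.3 = 18.6
  Artistic impression 62 × 0.15 = 9.3
  Originality 43 × 0.05 = 2.15
  Technical merit 100 × 0.18 = 18
  Execution 70 × 0.11 = 7.7
  Innovation 81 × 0.07 = 5.67
Sum = 71.48
Because the Originality minimum was not met, the result is F.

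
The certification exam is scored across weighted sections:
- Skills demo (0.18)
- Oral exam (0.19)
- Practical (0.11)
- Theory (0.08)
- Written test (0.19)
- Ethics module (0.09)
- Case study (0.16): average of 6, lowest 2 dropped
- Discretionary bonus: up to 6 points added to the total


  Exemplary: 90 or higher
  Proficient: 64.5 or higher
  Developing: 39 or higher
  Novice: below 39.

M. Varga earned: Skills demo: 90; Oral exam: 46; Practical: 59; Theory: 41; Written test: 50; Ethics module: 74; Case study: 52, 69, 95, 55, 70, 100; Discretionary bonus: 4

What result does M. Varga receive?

Proficient

Case study: drop 52, 55 → average of remaining 4 = 334/4 = 83.5
Weighted total:
  Skills demo 90 × 0.18 = 16.2
  Oral exam 46 × 0.19 = 8.74
  Practical 59 × 0.11 = 6.49
  Theory 41 × 0.08 = 3.28
  Written test 50 × 0.19 = 9.5
  Ethics module 74 × 0.09 = 6.66
  Case study 83.5 × 0.16 = 13.36
Sum = 64.23
Discretionary bonus: 64.23 + 4 = 68.23
68.23 is ≥ 64.5 and < 90 → Proficient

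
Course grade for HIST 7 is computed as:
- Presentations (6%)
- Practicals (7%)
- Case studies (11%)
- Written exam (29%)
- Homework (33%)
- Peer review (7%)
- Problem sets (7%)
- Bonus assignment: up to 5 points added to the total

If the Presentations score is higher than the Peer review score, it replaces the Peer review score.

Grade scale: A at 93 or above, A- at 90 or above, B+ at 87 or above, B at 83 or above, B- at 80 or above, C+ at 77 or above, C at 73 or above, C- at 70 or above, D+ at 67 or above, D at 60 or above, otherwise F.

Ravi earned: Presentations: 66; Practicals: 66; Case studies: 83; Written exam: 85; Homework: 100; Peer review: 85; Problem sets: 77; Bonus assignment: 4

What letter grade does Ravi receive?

A-

Presentations (66) ≤ Peer review (85), so Peer review stays at 85.
Weighted total:
  Presentations 66 × 0.06 = 3.96
  Practicals 66 × 0.07 = 4.62
  Case studies 83 × 0.11 = 9.13
  Written exam 85 × 0.29 = 24.65
  Homework 100 × 0.33 = 33
  Peer review 85 × 0.07 = 5.95
  Problem sets 77 × 0.07 = 5.39
Sum = 86.7
Bonus assignment: 86.7 + 4 = 90.7
90.7 is ≥ 90 and < 93 → A-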